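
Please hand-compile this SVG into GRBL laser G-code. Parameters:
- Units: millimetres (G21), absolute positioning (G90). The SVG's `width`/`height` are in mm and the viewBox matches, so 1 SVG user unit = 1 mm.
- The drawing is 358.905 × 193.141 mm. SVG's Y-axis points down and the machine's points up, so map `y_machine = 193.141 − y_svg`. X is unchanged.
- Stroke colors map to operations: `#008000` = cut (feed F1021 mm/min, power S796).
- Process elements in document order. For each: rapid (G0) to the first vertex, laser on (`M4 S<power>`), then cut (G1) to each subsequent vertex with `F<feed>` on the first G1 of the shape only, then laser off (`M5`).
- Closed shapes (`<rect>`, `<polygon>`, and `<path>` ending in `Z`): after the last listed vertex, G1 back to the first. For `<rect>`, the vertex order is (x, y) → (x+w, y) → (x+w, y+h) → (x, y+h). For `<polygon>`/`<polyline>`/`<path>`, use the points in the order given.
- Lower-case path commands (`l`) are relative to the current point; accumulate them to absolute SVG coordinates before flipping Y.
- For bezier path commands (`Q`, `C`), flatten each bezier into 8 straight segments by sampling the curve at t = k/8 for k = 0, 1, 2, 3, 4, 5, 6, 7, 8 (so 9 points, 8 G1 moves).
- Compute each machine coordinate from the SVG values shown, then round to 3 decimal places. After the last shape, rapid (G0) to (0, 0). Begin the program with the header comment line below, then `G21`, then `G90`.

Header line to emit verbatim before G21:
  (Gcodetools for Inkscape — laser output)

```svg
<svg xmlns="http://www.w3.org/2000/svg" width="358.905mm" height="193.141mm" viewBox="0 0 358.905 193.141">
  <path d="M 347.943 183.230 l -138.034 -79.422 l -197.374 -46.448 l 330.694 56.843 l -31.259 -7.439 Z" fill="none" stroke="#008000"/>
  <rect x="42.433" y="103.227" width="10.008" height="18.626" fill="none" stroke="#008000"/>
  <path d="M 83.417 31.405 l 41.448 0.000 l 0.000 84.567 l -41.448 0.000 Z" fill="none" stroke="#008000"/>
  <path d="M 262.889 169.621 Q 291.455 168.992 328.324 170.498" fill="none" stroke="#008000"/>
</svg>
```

(Gcodetools for Inkscape — laser output)
G21
G90
G0 X347.943 Y9.911
M4 S796
G1 X209.909 Y89.333 F1021
G1 X12.535 Y135.781
G1 X343.229 Y78.938
G1 X311.970 Y86.377
G1 X347.943 Y9.911
M5
G0 X42.433 Y89.914
M4 S796
G1 X52.441 Y89.914 F1021
G1 X52.441 Y71.288
G1 X42.433 Y71.288
G1 X42.433 Y89.914
M5
G0 X83.417 Y161.736
M4 S796
G1 X124.865 Y161.736 F1021
G1 X124.865 Y77.169
G1 X83.417 Y77.169
G1 X83.417 Y161.736
M5
G0 X262.889 Y23.520
M4 S796
G1 X270.160 Y23.644 F1021
G1 X277.691 Y23.701
G1 X285.481 Y23.692
G1 X293.531 Y23.615
G1 X301.840 Y23.472
G1 X310.408 Y23.263
G1 X319.236 Y22.986
G1 X328.324 Y22.643
M5
G0 X0.000 Y0.000

viewBox `0 0 358.905 193.141` with mm width/height → 1 unit = 1 mm. Flip: y_m = 193.141 − y_svg.

**Shape 1** — `<path>` closed polygon, stroke `#008000` → cut (S796, F1021). Machine vertices: (347.943,9.911) → (209.909,89.333) → (12.535,135.781) → (343.229,78.938) → (311.970,86.377) → (347.943,9.911). Closed: final G1 returns to the first vertex.

**Shape 2** — `<rect>` rectangle, stroke `#008000` → cut (S796, F1021). Machine vertices: (42.433,89.914) → (52.441,89.914) → (52.441,71.288) → (42.433,71.288) → (42.433,89.914). Closed: final G1 returns to the first vertex.

**Shape 3** — `<path>` rectangle, stroke `#008000` → cut (S796, F1021). Machine vertices: (83.417,161.736) → (124.865,161.736) → (124.865,77.169) → (83.417,77.169) → (83.417,161.736). Closed: final G1 returns to the first vertex.

**Shape 4** — `<path>` quadratic bezier, stroke `#008000` → cut (S796, F1021). Control points (SVG): P0=(262.889,169.621), P1=(291.455,168.992), P2=(328.324,170.498); sampled at t=k/8. Machine vertices: (262.889,23.520) → (270.160,23.644) → (277.691,23.701) → (285.481,23.692) → (293.531,23.615) → (301.840,23.472) → (310.408,23.263) → (319.236,22.986) → (328.324,22.643). Open path.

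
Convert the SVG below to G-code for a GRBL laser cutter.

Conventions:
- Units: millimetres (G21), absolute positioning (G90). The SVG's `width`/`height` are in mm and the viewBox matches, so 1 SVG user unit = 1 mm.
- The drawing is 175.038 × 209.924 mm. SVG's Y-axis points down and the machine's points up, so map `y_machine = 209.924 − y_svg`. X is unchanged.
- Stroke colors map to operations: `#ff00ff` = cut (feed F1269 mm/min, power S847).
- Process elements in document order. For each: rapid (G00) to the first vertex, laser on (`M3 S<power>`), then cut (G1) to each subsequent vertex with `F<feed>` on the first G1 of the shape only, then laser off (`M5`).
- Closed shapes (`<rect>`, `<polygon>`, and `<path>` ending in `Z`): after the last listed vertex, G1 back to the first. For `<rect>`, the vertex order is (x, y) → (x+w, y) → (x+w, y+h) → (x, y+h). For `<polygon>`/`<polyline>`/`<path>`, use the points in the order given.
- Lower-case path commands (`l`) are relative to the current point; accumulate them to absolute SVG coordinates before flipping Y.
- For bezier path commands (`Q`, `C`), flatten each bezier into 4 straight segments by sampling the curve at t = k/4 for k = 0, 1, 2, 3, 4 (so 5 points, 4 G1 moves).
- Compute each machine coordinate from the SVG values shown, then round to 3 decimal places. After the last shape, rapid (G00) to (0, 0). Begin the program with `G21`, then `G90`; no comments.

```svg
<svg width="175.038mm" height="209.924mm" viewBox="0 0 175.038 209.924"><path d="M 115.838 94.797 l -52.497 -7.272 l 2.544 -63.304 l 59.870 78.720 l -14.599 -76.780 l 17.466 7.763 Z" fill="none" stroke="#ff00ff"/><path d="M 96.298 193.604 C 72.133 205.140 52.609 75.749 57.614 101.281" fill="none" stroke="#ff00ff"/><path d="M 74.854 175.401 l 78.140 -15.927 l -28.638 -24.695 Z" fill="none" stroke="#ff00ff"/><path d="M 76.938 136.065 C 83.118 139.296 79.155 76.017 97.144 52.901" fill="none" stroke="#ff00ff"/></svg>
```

G21
G90
G00 X115.838 Y115.127
M3 S847
G1 X63.341 Y122.399 F1269
G1 X65.885 Y185.703
G1 X125.755 Y106.983
G1 X111.156 Y183.763
G1 X128.622 Y176.000
G1 X115.838 Y115.127
M5
G00 X96.298 Y16.320
M3 S847
G1 X79.355 Y29.469 F1269
G1 X66.017 Y67.730
G1 X58.149 Y103.367
G1 X57.614 Y108.643
M5
G00 X74.854 Y34.523
M3 S847
G1 X152.994 Y50.450 F1269
G1 X124.356 Y75.145
G1 X74.854 Y34.523
M5
G00 X76.938 Y73.859
M3 S847
G1 X80.173 Y82.240 F1269
G1 X82.613 Y105.561
G1 X87.267 Y133.822
G1 X97.144 Y157.023
M5
G00 X0.000 Y0.000

Since the viewBox matches the mm dimensions, user units are millimetres directly. The only transform is the Y-flip y_m = 209.924 − y_svg.

Shape 1 is a closed polygon drawn with `<path>`. Its stroke #ff00ff means cut at S847, F1269. After flipping Y the toolpath is (115.838,115.127) → (63.341,122.399) → (65.885,185.703) → (125.755,106.983) → (111.156,183.763) → (128.622,176.000) → (115.838,115.127), returning to the start.

Shape 2 is a cubic bezier drawn with `<path>`. Its stroke #ff00ff means cut at S847, F1269. After flipping Y the toolpath is (96.298,16.320) → (79.355,29.469) → (66.017,67.730) → (58.149,103.367) → (57.614,108.643).

Shape 3 is a closed polygon drawn with `<path>`. Its stroke #ff00ff means cut at S847, F1269. After flipping Y the toolpath is (74.854,34.523) → (152.994,50.450) → (124.356,75.145) → (74.854,34.523), returning to the start.

Shape 4 is a cubic bezier drawn with `<path>`. Its stroke #ff00ff means cut at S847, F1269. After flipping Y the toolpath is (76.938,73.859) → (80.173,82.240) → (82.613,105.561) → (87.267,133.822) → (97.144,157.023).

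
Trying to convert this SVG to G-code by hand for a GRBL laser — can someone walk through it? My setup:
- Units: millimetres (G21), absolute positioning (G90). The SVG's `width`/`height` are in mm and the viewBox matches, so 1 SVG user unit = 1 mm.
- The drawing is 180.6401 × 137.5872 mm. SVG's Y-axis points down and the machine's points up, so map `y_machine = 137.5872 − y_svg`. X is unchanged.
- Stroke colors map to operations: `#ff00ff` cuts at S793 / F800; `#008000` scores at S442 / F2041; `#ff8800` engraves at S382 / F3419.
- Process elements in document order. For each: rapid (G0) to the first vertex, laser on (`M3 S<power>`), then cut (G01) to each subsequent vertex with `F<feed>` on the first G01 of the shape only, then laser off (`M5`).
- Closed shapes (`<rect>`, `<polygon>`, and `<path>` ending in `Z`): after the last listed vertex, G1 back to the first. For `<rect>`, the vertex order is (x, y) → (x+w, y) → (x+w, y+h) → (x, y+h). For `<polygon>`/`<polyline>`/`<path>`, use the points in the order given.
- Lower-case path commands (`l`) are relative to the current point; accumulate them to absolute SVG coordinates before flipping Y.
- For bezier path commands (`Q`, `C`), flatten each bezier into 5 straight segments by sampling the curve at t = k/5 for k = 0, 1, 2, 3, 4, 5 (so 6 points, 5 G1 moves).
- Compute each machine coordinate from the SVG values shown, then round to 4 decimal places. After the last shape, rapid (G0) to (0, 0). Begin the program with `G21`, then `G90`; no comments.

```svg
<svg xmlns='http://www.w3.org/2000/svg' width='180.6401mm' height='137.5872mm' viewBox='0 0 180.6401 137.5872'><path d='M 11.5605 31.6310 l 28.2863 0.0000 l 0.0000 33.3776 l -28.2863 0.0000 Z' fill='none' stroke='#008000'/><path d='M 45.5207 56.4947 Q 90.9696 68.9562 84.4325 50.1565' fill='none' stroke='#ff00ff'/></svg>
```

1 u = 1 mm; y_m = 137.5872 − y.

[1] `<path>` rectangle, #008000→score S442 F2041: (11.5605,105.9562) → (39.8468,105.9562) → (39.8468,72.5786) → (11.5605,72.5786) → (11.5605,105.9562) (closed)

[2] `<path>` quadratic bezier, #ff00ff→cut S793 F800: (45.5207,81.0925) → (61.6208,77.3583) → (73.5621,76.1251) → (81.3444,77.3927) → (84.9679,81.1613) → (84.4325,87.4307)

G21
G90
G0 X11.5605 Y105.9562
M3 S442
G01 X39.8468 Y105.9562 F2041
G01 X39.8468 Y72.5786
G01 X11.5605 Y72.5786
G01 X11.5605 Y105.9562
M5
G0 X45.5207 Y81.0925
M3 S793
G01 X61.6208 Y77.3583 F800
G01 X73.5621 Y76.1251
G01 X81.3444 Y77.3927
G01 X84.9679 Y81.1613
G01 X84.4325 Y87.4307
M5
G0 X0.0000 Y0.0000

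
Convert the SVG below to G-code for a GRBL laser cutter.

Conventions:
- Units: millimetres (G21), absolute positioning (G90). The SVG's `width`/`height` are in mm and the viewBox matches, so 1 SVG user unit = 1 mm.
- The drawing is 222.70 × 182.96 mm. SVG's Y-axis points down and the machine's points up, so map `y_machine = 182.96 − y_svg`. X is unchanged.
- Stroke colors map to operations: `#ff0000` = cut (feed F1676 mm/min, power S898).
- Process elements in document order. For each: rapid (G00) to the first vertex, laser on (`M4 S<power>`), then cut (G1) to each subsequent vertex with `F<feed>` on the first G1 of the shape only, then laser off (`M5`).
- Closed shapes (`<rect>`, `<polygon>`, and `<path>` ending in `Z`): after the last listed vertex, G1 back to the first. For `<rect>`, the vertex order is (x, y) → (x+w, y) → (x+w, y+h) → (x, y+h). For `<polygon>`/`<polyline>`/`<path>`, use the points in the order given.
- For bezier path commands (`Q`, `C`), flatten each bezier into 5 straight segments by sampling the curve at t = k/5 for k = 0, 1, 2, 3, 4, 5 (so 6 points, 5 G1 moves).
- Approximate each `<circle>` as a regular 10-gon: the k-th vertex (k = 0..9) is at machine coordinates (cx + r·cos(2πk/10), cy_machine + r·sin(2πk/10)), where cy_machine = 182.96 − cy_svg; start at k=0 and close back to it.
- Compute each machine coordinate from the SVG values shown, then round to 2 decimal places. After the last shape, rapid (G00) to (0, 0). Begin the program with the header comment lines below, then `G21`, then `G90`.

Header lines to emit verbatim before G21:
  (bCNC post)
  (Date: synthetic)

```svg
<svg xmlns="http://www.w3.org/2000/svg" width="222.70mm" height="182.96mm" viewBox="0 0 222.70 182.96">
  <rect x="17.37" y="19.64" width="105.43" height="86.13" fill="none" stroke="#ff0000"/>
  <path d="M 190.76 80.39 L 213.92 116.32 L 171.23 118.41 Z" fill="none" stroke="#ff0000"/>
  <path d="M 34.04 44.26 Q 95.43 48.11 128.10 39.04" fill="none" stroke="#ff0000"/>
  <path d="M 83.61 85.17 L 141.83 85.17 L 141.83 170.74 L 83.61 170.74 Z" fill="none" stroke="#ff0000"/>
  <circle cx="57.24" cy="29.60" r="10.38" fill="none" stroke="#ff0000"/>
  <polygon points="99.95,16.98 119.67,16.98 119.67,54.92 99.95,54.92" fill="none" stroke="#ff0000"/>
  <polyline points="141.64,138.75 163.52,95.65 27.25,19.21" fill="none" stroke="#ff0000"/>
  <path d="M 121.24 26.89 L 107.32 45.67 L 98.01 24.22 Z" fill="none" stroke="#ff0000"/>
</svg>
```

Since the viewBox matches the mm dimensions, user units are millimetres directly. The only transform is the Y-flip y_m = 182.96 − y_svg.

Shape 1 is a rectangle drawn with `<rect>`. Its stroke #ff0000 means cut at S898, F1676. After flipping Y the toolpath is (17.37,163.32) → (122.80,163.32) → (122.80,77.19) → (17.37,77.19) → (17.37,163.32), returning to the start.

Shape 2 is a regular polygon drawn with `<path>`. Its stroke #ff0000 means cut at S898, F1676. After flipping Y the toolpath is (190.76,102.57) → (213.92,66.64) → (171.23,64.55) → (190.76,102.57), returning to the start.

Shape 3 is a quadratic bezier drawn with `<path>`. Its stroke #ff0000 means cut at S898, F1676. After flipping Y the toolpath is (34.04,138.70) → (57.45,137.68) → (78.56,137.69) → (97.37,138.73) → (113.88,140.81) → (128.10,143.92).

Shape 4 is a rectangle drawn with `<path>`. Its stroke #ff0000 means cut at S898, F1676. After flipping Y the toolpath is (83.61,97.79) → (141.83,97.79) → (141.83,12.22) → (83.61,12.22) → (83.61,97.79), returning to the start.

Shape 5 is a circle drawn with `<circle>`. Its stroke #ff0000 means cut at S898, F1676. After flipping Y the toolpath is (67.62,153.36) → (65.64,159.46) → (60.45,163.23) → (54.03,163.23) → (48.84,159.46) → (46.86,153.36) → (48.84,147.26) → (54.03,143.49) → (60.45,143.49) → (65.64,147.26) → (67.62,153.36), returning to the start.

Shape 6 is a rectangle drawn with `<polygon>`. Its stroke #ff0000 means cut at S898, F1676. After flipping Y the toolpath is (99.95,165.98) → (119.67,165.98) → (119.67,128.04) → (99.95,128.04) → (99.95,165.98), returning to the start.

Shape 7 is a open polyline drawn with `<polyline>`. Its stroke #ff0000 means cut at S898, F1676. After flipping Y the toolpath is (141.64,44.21) → (163.52,87.31) → (27.25,163.75).

Shape 8 is a regular polygon drawn with `<path>`. Its stroke #ff0000 means cut at S898, F1676. After flipping Y the toolpath is (121.24,156.07) → (107.32,137.29) → (98.01,158.74) → (121.24,156.07), returning to the start.

(bCNC post)
(Date: synthetic)
G21
G90
G00 X17.37 Y163.32
M4 S898
G1 X122.80 Y163.32 F1676
G1 X122.80 Y77.19
G1 X17.37 Y77.19
G1 X17.37 Y163.32
M5
G00 X190.76 Y102.57
M4 S898
G1 X213.92 Y66.64 F1676
G1 X171.23 Y64.55
G1 X190.76 Y102.57
M5
G00 X34.04 Y138.70
M4 S898
G1 X57.45 Y137.68 F1676
G1 X78.56 Y137.69
G1 X97.37 Y138.73
G1 X113.88 Y140.81
G1 X128.10 Y143.92
M5
G00 X83.61 Y97.79
M4 S898
G1 X141.83 Y97.79 F1676
G1 X141.83 Y12.22
G1 X83.61 Y12.22
G1 X83.61 Y97.79
M5
G00 X67.62 Y153.36
M4 S898
G1 X65.64 Y159.46 F1676
G1 X60.45 Y163.23
G1 X54.03 Y163.23
G1 X48.84 Y159.46
G1 X46.86 Y153.36
G1 X48.84 Y147.26
G1 X54.03 Y143.49
G1 X60.45 Y143.49
G1 X65.64 Y147.26
G1 X67.62 Y153.36
M5
G00 X99.95 Y165.98
M4 S898
G1 X119.67 Y165.98 F1676
G1 X119.67 Y128.04
G1 X99.95 Y128.04
G1 X99.95 Y165.98
M5
G00 X141.64 Y44.21
M4 S898
G1 X163.52 Y87.31 F1676
G1 X27.25 Y163.75
M5
G00 X121.24 Y156.07
M4 S898
G1 X107.32 Y137.29 F1676
G1 X98.01 Y158.74
G1 X121.24 Y156.07
M5
G00 X0.00 Y0.00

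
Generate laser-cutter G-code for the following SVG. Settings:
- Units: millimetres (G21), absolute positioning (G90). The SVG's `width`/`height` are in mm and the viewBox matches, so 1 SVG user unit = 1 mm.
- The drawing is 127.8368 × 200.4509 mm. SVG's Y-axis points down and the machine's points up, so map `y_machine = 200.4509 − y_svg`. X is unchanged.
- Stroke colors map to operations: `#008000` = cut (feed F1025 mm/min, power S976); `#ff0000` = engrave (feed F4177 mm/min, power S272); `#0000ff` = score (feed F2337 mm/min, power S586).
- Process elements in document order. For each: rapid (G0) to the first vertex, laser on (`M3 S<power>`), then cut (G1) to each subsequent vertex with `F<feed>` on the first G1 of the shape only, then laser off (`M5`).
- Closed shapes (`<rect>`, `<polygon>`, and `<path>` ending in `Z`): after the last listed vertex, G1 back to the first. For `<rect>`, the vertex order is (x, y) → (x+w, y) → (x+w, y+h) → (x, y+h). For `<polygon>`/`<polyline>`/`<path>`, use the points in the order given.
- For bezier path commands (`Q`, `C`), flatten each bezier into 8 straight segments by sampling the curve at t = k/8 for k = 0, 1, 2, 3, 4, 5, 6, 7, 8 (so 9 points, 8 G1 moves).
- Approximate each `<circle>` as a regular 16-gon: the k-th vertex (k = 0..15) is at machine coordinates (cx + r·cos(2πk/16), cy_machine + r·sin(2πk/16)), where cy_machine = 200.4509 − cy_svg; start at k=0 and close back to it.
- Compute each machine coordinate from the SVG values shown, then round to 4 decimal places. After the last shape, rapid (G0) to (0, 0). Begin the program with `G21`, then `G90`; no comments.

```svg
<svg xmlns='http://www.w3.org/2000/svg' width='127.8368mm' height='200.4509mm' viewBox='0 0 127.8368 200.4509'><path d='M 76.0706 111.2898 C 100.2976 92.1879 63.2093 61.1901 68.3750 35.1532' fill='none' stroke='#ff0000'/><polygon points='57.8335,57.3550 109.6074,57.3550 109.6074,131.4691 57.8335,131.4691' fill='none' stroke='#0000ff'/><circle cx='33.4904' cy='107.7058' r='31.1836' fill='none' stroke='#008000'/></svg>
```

G21
G90
G0 X76.0706 Y89.1611
M3 S272
G1 X82.4839 Y96.8490 F4177
G1 X84.3625 Y105.4546
G1 X82.9202 Y114.7804
G1 X79.3708 Y124.6288
G1 X74.9278 Y134.8022
G1 X70.8051 Y145.1032
G1 X68.2162 Y155.3342
G1 X68.3750 Y165.2977
M5
G0 X57.8335 Y143.0959
M3 S586
G1 X109.6074 Y143.0959 F2337
G1 X109.6074 Y68.9818
G1 X57.8335 Y68.9818
G1 X57.8335 Y143.0959
M5
G0 X64.6740 Y92.7451
M3 S976
G1 X62.3003 Y104.6785 F1025
G1 X55.5405 Y114.7952
G1 X45.4238 Y121.5550
G1 X33.4904 Y123.9287
G1 X21.5570 Y121.5550
G1 X11.4403 Y114.7952
G1 X4.6805 Y104.6785
G1 X2.3068 Y92.7451
G1 X4.6805 Y80.8117
G1 X11.4403 Y70.6950
G1 X21.5570 Y63.9352
G1 X33.4904 Y61.5615
G1 X45.4238 Y63.9352
G1 X55.5405 Y70.6950
G1 X62.3003 Y80.8117
G1 X64.6740 Y92.7451
M5
G0 X0.0000 Y0.0000

viewBox `0 0 127.8368 200.4509` with mm width/height → 1 unit = 1 mm. Flip: y_m = 200.4509 − y_svg.

**Shape 1** — `<path>` cubic bezier, stroke `#ff0000` → engrave (S272, F4177). Control points (SVG): P0=(76.0706,111.2898), P1=(100.2976,92.1879), P2=(63.2093,61.1901), P3=(68.3750,35.1532); sampled at t=k/8. Machine vertices: (76.0706,89.1611) → (82.4839,96.8490) → (84.3625,105.4546) → (82.9202,114.7804) → (79.3708,124.6288) → (74.9278,134.8022) → (70.8051,145.1032) → (68.2162,155.3342) → (68.3750,165.2977). Open path.

**Shape 2** — `<polygon>` rectangle, stroke `#0000ff` → score (S586, F2337). Machine vertices: (57.8335,143.0959) → (109.6074,143.0959) → (109.6074,68.9818) → (57.8335,68.9818) → (57.8335,143.0959). Closed: final G1 returns to the first vertex.

**Shape 3** — `<circle>` circle, stroke `#008000` → cut (S976, F1025). Machine vertices: (64.6740,92.7451) → (62.3003,104.6785) → (55.5405,114.7952) → (45.4238,121.5550) → (33.4904,123.9287) → (21.5570,121.5550) → (11.4403,114.7952) → (4.6805,104.6785) → (2.3068,92.7451) → (4.6805,80.8117) → (11.4403,70.6950) → (21.5570,63.9352) → (33.4904,61.5615) → (45.4238,63.9352) → (55.5405,70.6950) → (62.3003,80.8117) → (64.6740,92.7451). Closed: final G1 returns to the first vertex.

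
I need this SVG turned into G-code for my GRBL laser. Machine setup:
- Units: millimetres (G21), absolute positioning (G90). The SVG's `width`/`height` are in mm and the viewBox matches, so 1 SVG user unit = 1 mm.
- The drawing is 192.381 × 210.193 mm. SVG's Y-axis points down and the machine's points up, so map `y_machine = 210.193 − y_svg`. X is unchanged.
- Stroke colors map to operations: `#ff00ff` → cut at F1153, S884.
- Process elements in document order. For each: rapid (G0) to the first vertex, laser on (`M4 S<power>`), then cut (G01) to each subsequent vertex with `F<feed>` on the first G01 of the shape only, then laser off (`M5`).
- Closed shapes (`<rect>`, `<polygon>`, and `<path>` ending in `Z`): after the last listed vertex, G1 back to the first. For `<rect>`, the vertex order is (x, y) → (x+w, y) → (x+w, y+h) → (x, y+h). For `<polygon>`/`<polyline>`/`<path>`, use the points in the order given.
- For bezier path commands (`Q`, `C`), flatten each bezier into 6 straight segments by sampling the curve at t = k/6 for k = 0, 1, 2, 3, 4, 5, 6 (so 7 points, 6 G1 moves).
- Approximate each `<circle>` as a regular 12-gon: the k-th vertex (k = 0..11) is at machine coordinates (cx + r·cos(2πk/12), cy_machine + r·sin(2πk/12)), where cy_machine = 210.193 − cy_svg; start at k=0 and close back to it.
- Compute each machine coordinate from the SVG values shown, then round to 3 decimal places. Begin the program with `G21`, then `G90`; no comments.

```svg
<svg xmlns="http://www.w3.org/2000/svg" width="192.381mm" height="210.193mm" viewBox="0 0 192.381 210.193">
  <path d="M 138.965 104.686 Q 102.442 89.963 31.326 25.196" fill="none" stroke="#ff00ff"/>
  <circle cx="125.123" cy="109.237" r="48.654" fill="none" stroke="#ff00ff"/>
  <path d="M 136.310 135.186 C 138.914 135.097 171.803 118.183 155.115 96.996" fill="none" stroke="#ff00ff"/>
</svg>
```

G21
G90
G0 X138.965 Y105.507
M4 S884
G01 X125.830 Y111.805 F1153
G01 X110.773 Y120.883
G01 X93.794 Y132.741
G01 X74.893 Y147.379
G01 X54.070 Y164.798
G01 X31.326 Y184.997
M5
G0 X173.777 Y100.956
M4 S884
G01 X167.259 Y125.283 F1153
G01 X149.450 Y143.092
G01 X125.123 Y149.610
G01 X100.796 Y143.092
G01 X82.987 Y125.283
G01 X76.469 Y100.956
G01 X82.987 Y76.629
G01 X100.796 Y58.820
G01 X125.123 Y52.302
G01 X149.450 Y58.820
G01 X167.259 Y76.629
G01 X173.777 Y100.956
M5
G0 X136.310 Y75.007
M4 S884
G01 X139.766 Y76.395 F1153
G01 X146.051 Y80.239
G01 X152.947 Y86.190
G01 X158.235 Y93.899
G01 X159.697 Y103.018
G01 X155.115 Y113.197
M5

Since the viewBox matches the mm dimensions, user units are millimetres directly. The only transform is the Y-flip y_m = 210.193 − y_svg.

Shape 1 is a quadratic bezier drawn with `<path>`. Its stroke #ff00ff means cut at S884, F1153. After flipping Y the toolpath is (138.965,105.507) → (125.830,111.805) → (110.773,120.883) → (93.794,132.741) → (74.893,147.379) → (54.070,164.798) → (31.326,184.997).

Shape 2 is a circle drawn with `<circle>`. Its stroke #ff00ff means cut at S884, F1153. After flipping Y the toolpath is (173.777,100.956) → (167.259,125.283) → (149.450,143.092) → (125.123,149.610) → (100.796,143.092) → (82.987,125.283) → (76.469,100.956) → (82.987,76.629) → (100.796,58.820) → (125.123,52.302) → (149.450,58.820) → (167.259,76.629) → (173.777,100.956), returning to the start.

Shape 3 is a cubic bezier drawn with `<path>`. Its stroke #ff00ff means cut at S884, F1153. After flipping Y the toolpath is (136.310,75.007) → (139.766,76.395) → (146.051,80.239) → (152.947,86.190) → (158.235,93.899) → (159.697,103.018) → (155.115,113.197).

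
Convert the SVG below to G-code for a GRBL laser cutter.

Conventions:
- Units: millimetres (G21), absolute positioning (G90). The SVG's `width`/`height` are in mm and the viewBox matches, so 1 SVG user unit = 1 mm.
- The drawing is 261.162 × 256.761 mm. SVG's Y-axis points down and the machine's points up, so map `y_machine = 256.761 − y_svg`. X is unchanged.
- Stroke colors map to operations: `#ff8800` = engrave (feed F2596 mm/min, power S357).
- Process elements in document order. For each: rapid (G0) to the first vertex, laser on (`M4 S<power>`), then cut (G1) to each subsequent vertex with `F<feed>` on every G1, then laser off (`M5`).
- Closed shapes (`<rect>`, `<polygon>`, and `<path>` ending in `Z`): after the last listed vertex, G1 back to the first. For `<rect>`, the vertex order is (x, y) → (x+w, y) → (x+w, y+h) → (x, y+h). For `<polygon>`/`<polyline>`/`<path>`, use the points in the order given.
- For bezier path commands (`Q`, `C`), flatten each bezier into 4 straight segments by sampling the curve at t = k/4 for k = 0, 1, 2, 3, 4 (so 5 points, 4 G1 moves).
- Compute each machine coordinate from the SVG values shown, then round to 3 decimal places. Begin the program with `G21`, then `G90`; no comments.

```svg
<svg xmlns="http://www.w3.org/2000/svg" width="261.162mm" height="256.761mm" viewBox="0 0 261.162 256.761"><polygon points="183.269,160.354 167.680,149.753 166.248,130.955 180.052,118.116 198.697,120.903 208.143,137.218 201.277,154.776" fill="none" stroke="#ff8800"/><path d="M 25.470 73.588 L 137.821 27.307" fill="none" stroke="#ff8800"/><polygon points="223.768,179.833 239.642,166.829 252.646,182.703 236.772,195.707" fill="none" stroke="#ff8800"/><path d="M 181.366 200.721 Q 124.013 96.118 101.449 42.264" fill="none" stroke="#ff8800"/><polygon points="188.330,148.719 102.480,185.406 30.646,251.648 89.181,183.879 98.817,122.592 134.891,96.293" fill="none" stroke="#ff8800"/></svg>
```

G21
G90
G0 X183.269 Y96.407
M4 S357
G1 X167.680 Y107.008 F2596
G1 X166.248 Y125.806 F2596
G1 X180.052 Y138.645 F2596
G1 X198.697 Y135.858 F2596
G1 X208.143 Y119.543 F2596
G1 X201.277 Y101.985 F2596
G1 X183.269 Y96.407 F2596
M5
G0 X25.470 Y183.173
M4 S357
G1 X137.821 Y229.454 F2596
M5
G0 X223.768 Y76.928
M4 S357
G1 X239.642 Y89.932 F2596
G1 X252.646 Y74.058 F2596
G1 X236.772 Y61.054 F2596
G1 X223.768 Y76.928 F2596
M5
G0 X181.366 Y56.040
M4 S357
G1 X154.864 Y105.170 F2596
G1 X132.710 Y147.956 F2596
G1 X114.905 Y184.398 F2596
G1 X101.449 Y214.497 F2596
M5
G0 X188.330 Y108.042
M4 S357
G1 X102.480 Y71.355 F2596
G1 X30.646 Y5.113 F2596
G1 X89.181 Y72.882 F2596
G1 X98.817 Y134.169 F2596
G1 X134.891 Y160.468 F2596
G1 X188.330 Y108.042 F2596
M5

1 u = 1 mm; y_m = 256.761 − y.

[1] `<polygon>` regular polygon, #ff8800→engrave S357 F2596: (183.269,96.407) → (167.680,107.008) → (166.248,125.806) → (180.052,138.645) → (198.697,135.858) → (208.143,119.543) → (201.277,101.985) → (183.269,96.407) (closed)

[2] `<path>` line segment, #ff8800→engrave S357 F2596: (25.470,183.173) → (137.821,229.454)

[3] `<polygon>` regular polygon, #ff8800→engrave S357 F2596: (223.768,76.928) → (239.642,89.932) → (252.646,74.058) → (236.772,61.054) → (223.768,76.928) (closed)

[4] `<path>` quadratic bezier, #ff8800→engrave S357 F2596: (181.366,56.040) → (154.864,105.170) → (132.710,147.956) → (114.905,184.398) → (101.449,214.497)

[5] `<polygon>` closed polygon, #ff8800→engrave S357 F2596: (188.330,108.042) → (102.480,71.355) → (30.646,5.113) → (89.181,72.882) → (98.817,134.169) → (134.891,160.468) → (188.330,108.042) (closed)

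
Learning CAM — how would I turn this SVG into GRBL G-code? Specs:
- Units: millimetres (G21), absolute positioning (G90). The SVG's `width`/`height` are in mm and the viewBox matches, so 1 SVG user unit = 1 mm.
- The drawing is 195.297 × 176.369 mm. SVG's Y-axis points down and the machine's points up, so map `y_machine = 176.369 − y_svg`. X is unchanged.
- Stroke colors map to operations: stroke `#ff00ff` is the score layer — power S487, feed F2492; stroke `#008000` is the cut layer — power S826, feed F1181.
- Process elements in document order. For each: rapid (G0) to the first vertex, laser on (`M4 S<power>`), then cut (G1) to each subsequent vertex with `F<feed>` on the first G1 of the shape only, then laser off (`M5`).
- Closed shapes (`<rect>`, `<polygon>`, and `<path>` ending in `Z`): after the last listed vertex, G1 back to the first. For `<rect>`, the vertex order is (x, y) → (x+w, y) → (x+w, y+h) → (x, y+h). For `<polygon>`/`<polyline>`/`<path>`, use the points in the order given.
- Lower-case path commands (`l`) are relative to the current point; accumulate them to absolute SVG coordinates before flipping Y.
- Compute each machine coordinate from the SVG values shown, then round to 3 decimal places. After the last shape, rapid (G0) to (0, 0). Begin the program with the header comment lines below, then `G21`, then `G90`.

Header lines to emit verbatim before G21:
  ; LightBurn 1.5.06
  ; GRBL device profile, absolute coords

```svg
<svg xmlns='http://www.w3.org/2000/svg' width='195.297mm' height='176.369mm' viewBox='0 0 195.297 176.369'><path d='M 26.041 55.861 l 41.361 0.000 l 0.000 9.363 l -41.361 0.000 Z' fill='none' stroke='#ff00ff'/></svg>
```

; LightBurn 1.5.06
; GRBL device profile, absolute coords
G21
G90
G0 X26.041 Y120.508
M4 S487
G1 X67.402 Y120.508 F2492
G1 X67.402 Y111.145
G1 X26.041 Y111.145
G1 X26.041 Y120.508
M5
G0 X0.000 Y0.000

Since the viewBox matches the mm dimensions, user units are millimetres directly. The only transform is the Y-flip y_m = 176.369 − y_svg.

Shape 1 is a rectangle drawn with `<path>`. Its stroke #ff00ff means score at S487, F2492. After flipping Y the toolpath is (26.041,120.508) → (67.402,120.508) → (67.402,111.145) → (26.041,111.145) → (26.041,120.508), returning to the start.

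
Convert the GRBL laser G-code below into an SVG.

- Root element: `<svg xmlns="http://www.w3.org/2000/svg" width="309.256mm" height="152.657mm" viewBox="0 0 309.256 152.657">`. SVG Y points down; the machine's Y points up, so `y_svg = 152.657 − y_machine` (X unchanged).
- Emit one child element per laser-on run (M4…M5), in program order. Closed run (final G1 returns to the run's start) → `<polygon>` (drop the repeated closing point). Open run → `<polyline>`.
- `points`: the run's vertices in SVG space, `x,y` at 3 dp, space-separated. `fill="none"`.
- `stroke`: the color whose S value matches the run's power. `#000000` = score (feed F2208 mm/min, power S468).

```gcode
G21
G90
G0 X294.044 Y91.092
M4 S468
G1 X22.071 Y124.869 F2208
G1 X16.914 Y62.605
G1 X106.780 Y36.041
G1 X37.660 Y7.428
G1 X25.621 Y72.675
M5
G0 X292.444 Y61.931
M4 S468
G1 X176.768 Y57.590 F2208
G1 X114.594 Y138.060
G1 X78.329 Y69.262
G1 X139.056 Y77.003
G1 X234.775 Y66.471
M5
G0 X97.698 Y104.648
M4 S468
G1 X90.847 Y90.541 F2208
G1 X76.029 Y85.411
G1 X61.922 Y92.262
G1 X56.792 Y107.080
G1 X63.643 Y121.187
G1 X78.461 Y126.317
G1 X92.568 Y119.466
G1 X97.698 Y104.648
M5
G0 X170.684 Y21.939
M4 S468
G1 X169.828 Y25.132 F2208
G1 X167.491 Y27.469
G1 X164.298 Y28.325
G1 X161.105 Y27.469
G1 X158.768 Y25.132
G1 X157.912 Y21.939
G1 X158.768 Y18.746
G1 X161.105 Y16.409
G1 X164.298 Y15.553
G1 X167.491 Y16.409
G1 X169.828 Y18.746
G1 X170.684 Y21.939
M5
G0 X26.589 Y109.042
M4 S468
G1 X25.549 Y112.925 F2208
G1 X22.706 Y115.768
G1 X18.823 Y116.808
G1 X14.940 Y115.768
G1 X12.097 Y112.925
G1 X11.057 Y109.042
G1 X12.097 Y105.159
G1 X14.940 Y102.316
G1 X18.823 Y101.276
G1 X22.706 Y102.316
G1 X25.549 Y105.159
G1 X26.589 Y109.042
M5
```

Machine Y-up, SVG Y-down with viewBox height 152.657, so y_svg = 152.657 − y_machine; X carries over. Every run uses S468, so all elements get stroke `#000000` (score).

Run 1: The run is open, so emit a `<polyline>` with points (Y-flipped): 294.044,61.565 22.071,27.788 16.914,90.052 106.780,116.616 37.660,145.229 25.621,79.982.

Run 2: The run is open, so emit a `<polyline>` with points (Y-flipped): 292.444,90.726 176.768,95.067 114.594,14.597 78.329,83.395 139.056,75.654 234.775,86.186.

Run 3: The run returns to its start, so emit a `<polygon>` with points (Y-flipped): 97.698,48.009 90.847,62.116 76.029,67.246 61.922,60.395 56.792,45.577 63.643,31.470 78.461,26.340 92.568,33.191.

Run 4: The run returns to its start, so emit a `<polygon>` with points (Y-flipped): 170.684,130.718 169.828,127.525 167.491,125.188 164.298,124.332 161.105,125.188 158.768,127.525 157.912,130.718 158.768,133.911 161.105,136.248 164.298,137.104 167.491,136.248 169.828,133.911.

Run 5: The run returns to its start, so emit a `<polygon>` with points (Y-flipped): 26.589,43.615 25.549,39.732 22.706,36.889 18.823,35.849 14.940,36.889 12.097,39.732 11.057,43.615 12.097,47.498 14.940,50.341 18.823,51.381 22.706,50.341 25.549,47.498.

<svg xmlns="http://www.w3.org/2000/svg" width="309.256mm" height="152.657mm" viewBox="0 0 309.256 152.657">
  <polyline points="294.044,61.565 22.071,27.788 16.914,90.052 106.780,116.616 37.660,145.229 25.621,79.982" fill="none" stroke="#000000"/>
  <polyline points="292.444,90.726 176.768,95.067 114.594,14.597 78.329,83.395 139.056,75.654 234.775,86.186" fill="none" stroke="#000000"/>
  <polygon points="97.698,48.009 90.847,62.116 76.029,67.246 61.922,60.395 56.792,45.577 63.643,31.470 78.461,26.340 92.568,33.191" fill="none" stroke="#000000"/>
  <polygon points="170.684,130.718 169.828,127.525 167.491,125.188 164.298,124.332 161.105,125.188 158.768,127.525 157.912,130.718 158.768,133.911 161.105,136.248 164.298,137.104 167.491,136.248 169.828,133.911" fill="none" stroke="#000000"/>
  <polygon points="26.589,43.615 25.549,39.732 22.706,36.889 18.823,35.849 14.940,36.889 12.097,39.732 11.057,43.615 12.097,47.498 14.940,50.341 18.823,51.381 22.706,50.341 25.549,47.498" fill="none" stroke="#000000"/>
</svg>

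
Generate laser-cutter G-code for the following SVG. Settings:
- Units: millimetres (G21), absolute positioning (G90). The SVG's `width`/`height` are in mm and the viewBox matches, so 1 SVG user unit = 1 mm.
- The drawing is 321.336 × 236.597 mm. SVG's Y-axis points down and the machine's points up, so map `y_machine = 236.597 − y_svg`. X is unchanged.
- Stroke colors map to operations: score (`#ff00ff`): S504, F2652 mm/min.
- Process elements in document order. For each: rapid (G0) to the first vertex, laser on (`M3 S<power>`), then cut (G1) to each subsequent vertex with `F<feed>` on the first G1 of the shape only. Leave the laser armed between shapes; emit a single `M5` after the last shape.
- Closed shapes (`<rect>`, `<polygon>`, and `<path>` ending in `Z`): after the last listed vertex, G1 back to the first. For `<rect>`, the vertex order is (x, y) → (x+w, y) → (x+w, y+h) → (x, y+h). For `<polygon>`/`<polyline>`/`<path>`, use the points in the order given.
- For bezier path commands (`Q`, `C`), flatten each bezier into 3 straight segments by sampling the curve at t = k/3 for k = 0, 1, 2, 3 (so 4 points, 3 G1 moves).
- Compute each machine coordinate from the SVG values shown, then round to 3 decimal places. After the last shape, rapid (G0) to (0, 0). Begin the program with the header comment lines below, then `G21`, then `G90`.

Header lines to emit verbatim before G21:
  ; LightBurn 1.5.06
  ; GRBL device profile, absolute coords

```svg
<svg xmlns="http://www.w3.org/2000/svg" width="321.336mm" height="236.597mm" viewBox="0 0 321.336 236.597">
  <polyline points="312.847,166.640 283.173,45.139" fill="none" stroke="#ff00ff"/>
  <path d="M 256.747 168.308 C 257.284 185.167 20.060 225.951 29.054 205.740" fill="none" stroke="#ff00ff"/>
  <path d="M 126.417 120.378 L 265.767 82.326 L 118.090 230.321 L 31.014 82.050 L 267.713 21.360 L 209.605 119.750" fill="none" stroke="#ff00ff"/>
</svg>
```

Since the viewBox matches the mm dimensions, user units are millimetres directly. The only transform is the Y-flip y_m = 236.597 − y_svg.

Shape 1 is a line segment drawn with `<polyline>`. Its stroke #ff00ff means score at S504, F2652. After flipping Y the toolpath is (312.847,69.957) → (283.173,191.458).

Shape 2 is a cubic bezier drawn with `<path>`. Its stroke #ff00ff means score at S504, F2652. After flipping Y the toolpath is (256.747,68.289) → (195.955,46.600) → (84.208,27.832) → (29.054,30.857).

Shape 3 is a open polyline drawn with `<path>`. Its stroke #ff00ff means score at S504, F2652. After flipping Y the toolpath is (126.417,116.219) → (265.767,154.271) → (118.090,6.276) → (31.014,154.547) → (267.713,215.237) → (209.605,116.847).

; LightBurn 1.5.06
; GRBL device profile, absolute coords
G21
G90
G0 X312.847 Y69.957
M3 S504
G1 X283.173 Y191.458 F2652
G0 X256.747 Y68.289
M3 S504
G1 X195.955 Y46.600 F2652
G1 X84.208 Y27.832
G1 X29.054 Y30.857
G0 X126.417 Y116.219
M3 S504
G1 X265.767 Y154.271 F2652
G1 X118.090 Y6.276
G1 X31.014 Y154.547
G1 X267.713 Y215.237
G1 X209.605 Y116.847
M5
G0 X0.000 Y0.000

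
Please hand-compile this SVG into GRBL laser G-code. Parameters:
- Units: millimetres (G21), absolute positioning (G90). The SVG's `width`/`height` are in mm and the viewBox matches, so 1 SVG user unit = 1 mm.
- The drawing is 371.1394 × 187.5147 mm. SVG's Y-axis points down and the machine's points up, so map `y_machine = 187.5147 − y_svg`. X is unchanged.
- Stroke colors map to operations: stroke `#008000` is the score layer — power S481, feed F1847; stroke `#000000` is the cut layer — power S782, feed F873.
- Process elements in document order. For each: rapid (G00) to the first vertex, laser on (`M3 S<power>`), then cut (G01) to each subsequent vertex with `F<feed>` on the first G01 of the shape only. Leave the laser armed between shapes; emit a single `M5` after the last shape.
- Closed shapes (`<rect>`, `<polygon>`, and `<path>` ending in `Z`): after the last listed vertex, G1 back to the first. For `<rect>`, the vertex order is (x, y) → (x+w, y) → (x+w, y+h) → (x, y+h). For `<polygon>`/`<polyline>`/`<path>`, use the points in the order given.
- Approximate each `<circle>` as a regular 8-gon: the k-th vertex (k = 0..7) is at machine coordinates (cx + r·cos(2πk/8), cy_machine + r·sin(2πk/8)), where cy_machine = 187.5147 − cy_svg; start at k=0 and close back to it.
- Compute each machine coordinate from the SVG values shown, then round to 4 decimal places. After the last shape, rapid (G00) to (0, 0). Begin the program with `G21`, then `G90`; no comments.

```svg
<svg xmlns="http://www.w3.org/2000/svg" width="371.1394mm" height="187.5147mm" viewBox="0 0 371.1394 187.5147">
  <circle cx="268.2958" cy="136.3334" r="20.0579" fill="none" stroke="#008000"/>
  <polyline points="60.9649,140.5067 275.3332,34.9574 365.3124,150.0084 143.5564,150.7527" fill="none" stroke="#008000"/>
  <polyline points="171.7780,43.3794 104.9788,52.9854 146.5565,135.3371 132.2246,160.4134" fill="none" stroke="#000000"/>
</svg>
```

Since the viewBox matches the mm dimensions, user units are millimetres directly. The only transform is the Y-flip y_m = 187.5147 − y_svg.

Shape 1 is a circle drawn with `<circle>`. Its stroke #008000 means score at S481, F1847. After flipping Y the toolpath is (288.3537,51.1813) → (282.4789,65.3644) → (268.2958,71.2392) → (254.1127,65.3644) → (248.2379,51.1813) → (254.1127,36.9982) → (268.2958,31.1234) → (282.4789,36.9982) → (288.3537,51.1813), returning to the start.

Shape 2 is a open polyline drawn with `<polyline>`. Its stroke #008000 means score at S481, F1847. After flipping Y the toolpath is (60.9649,47.0080) → (275.3332,152.5573) → (365.3124,37.5063) → (143.5564,36.7620).

Shape 3 is a open polyline drawn with `<polyline>`. Its stroke #000000 means cut at S782, F873. After flipping Y the toolpath is (171.7780,144.1353) → (104.9788,134.5293) → (146.5565,52.1776) → (132.2246,27.1013).

G21
G90
G00 X288.3537 Y51.1813
M3 S481
G01 X282.4789 Y65.3644 F1847
G01 X268.2958 Y71.2392
G01 X254.1127 Y65.3644
G01 X248.2379 Y51.1813
G01 X254.1127 Y36.9982
G01 X268.2958 Y31.1234
G01 X282.4789 Y36.9982
G01 X288.3537 Y51.1813
G00 X60.9649 Y47.0080
M3 S481
G01 X275.3332 Y152.5573 F1847
G01 X365.3124 Y37.5063
G01 X143.5564 Y36.7620
G00 X171.7780 Y144.1353
M3 S782
G01 X104.9788 Y134.5293 F873
G01 X146.5565 Y52.1776
G01 X132.2246 Y27.1013
M5
G00 X0.0000 Y0.0000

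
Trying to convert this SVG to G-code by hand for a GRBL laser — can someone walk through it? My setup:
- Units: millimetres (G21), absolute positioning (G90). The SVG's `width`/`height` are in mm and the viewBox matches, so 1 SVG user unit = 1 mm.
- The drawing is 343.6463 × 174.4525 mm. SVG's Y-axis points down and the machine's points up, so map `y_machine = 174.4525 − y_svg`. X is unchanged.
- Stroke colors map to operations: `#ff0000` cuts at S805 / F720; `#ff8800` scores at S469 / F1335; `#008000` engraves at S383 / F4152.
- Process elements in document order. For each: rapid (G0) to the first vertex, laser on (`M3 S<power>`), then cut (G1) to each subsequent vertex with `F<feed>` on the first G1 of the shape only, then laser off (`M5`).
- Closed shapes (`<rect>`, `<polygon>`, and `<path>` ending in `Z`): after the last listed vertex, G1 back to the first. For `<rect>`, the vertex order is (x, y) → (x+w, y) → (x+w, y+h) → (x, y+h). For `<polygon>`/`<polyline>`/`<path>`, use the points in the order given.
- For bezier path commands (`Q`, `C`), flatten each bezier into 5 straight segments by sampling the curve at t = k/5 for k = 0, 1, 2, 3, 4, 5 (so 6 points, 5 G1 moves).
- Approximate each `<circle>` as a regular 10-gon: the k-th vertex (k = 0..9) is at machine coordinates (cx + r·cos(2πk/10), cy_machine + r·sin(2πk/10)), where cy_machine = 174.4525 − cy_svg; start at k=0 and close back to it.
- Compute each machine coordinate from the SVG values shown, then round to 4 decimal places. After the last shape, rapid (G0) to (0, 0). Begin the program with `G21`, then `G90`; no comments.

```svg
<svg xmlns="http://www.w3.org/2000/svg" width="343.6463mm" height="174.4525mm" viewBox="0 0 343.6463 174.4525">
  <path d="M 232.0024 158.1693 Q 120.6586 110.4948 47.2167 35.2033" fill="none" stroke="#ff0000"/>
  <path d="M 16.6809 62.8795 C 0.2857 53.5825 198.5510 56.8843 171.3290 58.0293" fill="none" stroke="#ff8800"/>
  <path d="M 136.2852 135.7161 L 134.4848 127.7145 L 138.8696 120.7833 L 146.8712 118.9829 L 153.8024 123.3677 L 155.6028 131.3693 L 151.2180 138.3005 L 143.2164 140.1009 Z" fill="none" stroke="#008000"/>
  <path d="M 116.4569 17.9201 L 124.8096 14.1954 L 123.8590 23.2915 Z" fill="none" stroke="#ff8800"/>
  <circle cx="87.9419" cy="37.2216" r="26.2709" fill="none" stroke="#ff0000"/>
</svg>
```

1 u = 1 mm; y_m = 174.4525 − y.

[1] `<path>` quadratic bezier, #ff0000→cut S805 F720: (232.0024,16.2832) → (188.9810,36.4577) → (148.9917,58.8415) → (112.0345,83.4347) → (78.1095,110.2373) → (47.2167,139.2492)

[2] `<path>` cubic bezier, #ff8800→score S469 F1335: (16.6809,111.5730) → (29.0819,115.7574) → (71.8742,117.6263) → (123.9310,117.8881) → (164.1249,117.2510) → (171.3290,116.4232)

[3] `<path>` regular polygon, #008000→engrave S383 F4152: (136.2852,38.7364) → (134.4848,46.7380) → (138.8696,53.6692) → (146.8712,55.4696) → (153.8024,51.0848) → (155.6028,43.0832) → (151.2180,36.1520) → (143.2164,34.3516) → (136.2852,38.7364) (closed)

[4] `<path>` regular polygon, #ff8800→score S469 F1335: (116.4569,156.5324) → (124.8096,160.2571) → (123.8590,151.1610) → (116.4569,156.5324) (closed)

[5] `<circle>` circle, #ff0000→cut S805 F720: (114.2128,137.2309) → (109.1955,152.6725) → (96.0601,162.2160) → (79.8237,162.2160) → (66.6883,152.6725) → (61.6710,137.2309) → (66.6883,121.7893) → (79.8237,112.2458) → (96.0601,112.2458) → (109.1955,121.7893) → (114.2128,137.2309) (closed)

G21
G90
G0 X232.0024 Y16.2832
M3 S805
G1 X188.9810 Y36.4577 F720
G1 X148.9917 Y58.8415
G1 X112.0345 Y83.4347
G1 X78.1095 Y110.2373
G1 X47.2167 Y139.2492
M5
G0 X16.6809 Y111.5730
M3 S469
G1 X29.0819 Y115.7574 F1335
G1 X71.8742 Y117.6263
G1 X123.9310 Y117.8881
G1 X164.1249 Y117.2510
G1 X171.3290 Y116.4232
M5
G0 X136.2852 Y38.7364
M3 S383
G1 X134.4848 Y46.7380 F4152
G1 X138.8696 Y53.6692
G1 X146.8712 Y55.4696
G1 X153.8024 Y51.0848
G1 X155.6028 Y43.0832
G1 X151.2180 Y36.1520
G1 X143.2164 Y34.3516
G1 X136.2852 Y38.7364
M5
G0 X116.4569 Y156.5324
M3 S469
G1 X124.8096 Y160.2571 F1335
G1 X123.8590 Y151.1610
G1 X116.4569 Y156.5324
M5
G0 X114.2128 Y137.2309
M3 S805
G1 X109.1955 Y152.6725 F720
G1 X96.0601 Y162.2160
G1 X79.8237 Y162.2160
G1 X66.6883 Y152.6725
G1 X61.6710 Y137.2309
G1 X66.6883 Y121.7893
G1 X79.8237 Y112.2458
G1 X96.0601 Y112.2458
G1 X109.1955 Y121.7893
G1 X114.2128 Y137.2309
M5
G0 X0.0000 Y0.0000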